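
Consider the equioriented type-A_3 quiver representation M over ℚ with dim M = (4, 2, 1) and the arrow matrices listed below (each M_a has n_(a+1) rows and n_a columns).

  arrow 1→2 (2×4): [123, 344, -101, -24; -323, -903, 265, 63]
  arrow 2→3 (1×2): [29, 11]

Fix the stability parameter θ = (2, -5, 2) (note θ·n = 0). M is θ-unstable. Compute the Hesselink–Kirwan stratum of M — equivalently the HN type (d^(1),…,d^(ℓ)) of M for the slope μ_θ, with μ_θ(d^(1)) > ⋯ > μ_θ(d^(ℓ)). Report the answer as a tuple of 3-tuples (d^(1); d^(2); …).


Barcode: M ≅ I[1,1]^2, I[1,2], I[1,3]. HN layers by μ_θ (2 steps, strictly decreasing):
  μ^(1)=2; μ^(2)=-3/2

((2, 0, 1); (2, 2, 0))


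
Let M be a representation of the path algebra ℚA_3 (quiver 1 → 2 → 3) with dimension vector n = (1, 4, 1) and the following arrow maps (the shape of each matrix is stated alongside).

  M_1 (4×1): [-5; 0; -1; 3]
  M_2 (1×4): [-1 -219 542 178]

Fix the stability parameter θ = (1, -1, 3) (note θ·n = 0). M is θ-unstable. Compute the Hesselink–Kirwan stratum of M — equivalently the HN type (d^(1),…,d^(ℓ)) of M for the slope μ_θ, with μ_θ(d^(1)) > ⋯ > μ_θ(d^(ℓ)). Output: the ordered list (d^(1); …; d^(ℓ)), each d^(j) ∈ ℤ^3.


Via rank(M_{q-1}∘⋯∘M_p): M ≅ I[1,3], I[2,2]^3.
μ_θ-semistable layers: μ^(1)=3; μ^(2)=0; μ^(3)=-1

((0, 0, 1); (1, 1, 0); (0, 3, 0))


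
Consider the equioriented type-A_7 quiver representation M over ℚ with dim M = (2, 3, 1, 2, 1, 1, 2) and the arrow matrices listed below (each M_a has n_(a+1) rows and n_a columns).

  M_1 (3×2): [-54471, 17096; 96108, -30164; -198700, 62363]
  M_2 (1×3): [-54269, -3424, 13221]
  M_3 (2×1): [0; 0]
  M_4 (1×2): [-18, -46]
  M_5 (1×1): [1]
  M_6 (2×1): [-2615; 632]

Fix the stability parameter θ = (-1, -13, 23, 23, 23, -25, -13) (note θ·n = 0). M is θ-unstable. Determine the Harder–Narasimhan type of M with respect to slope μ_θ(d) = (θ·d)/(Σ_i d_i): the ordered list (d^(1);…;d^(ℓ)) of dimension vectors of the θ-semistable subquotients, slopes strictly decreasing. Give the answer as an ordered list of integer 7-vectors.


Via rank(M_{q-1}∘⋯∘M_p): M ≅ I[1,2], I[1,3], I[2,2], I[4,4], I[4,7], I[7,7].
μ_θ-semistable layers: μ^(1)=23; μ^(2)=2; μ^(3)=-7; μ^(4)=-13

((0, 0, 1, 1, 0, 0, 0); (0, 0, 0, 1, 1, 1, 1); (2, 2, 0, 0, 0, 0, 0); (0, 1, 0, 0, 0, 0, 1))


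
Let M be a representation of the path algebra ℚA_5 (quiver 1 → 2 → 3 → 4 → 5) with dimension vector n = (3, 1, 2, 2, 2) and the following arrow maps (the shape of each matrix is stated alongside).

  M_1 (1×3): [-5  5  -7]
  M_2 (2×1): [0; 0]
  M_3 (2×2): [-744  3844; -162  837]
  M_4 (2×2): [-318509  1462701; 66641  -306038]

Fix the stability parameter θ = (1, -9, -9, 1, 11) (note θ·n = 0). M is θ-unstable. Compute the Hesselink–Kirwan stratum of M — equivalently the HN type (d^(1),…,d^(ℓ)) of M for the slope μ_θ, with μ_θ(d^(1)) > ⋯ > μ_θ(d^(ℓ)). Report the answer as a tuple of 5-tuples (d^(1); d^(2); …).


Barcode: M ≅ I[1,1]^2, I[1,2], I[3,3], I[3,5], I[4,5]. HN layers by μ_θ (4 steps, strictly decreasing):
  μ^(1)=11; μ^(2)=1; μ^(3)=-4; μ^(4)=-9

((0, 0, 0, 0, 2); (2, 0, 0, 2, 0); (1, 1, 0, 0, 0); (0, 0, 2, 0, 0))


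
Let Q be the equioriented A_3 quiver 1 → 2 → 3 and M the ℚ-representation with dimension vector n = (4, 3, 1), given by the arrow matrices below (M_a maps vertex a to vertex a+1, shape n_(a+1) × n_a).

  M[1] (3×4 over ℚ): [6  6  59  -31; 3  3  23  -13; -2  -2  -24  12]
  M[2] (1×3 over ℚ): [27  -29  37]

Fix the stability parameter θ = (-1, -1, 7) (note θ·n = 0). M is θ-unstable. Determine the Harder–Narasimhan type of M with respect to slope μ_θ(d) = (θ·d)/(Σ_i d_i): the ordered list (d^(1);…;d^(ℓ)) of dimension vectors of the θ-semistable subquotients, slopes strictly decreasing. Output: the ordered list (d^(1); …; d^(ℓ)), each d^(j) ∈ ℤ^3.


Interval decomposition of M: I[1,1]^2, I[1,2], I[1,3], I[2,2].
HN type (ℓ=2): μ^(1)=7; μ^(2)=-1

((0, 0, 1); (4, 3, 0))


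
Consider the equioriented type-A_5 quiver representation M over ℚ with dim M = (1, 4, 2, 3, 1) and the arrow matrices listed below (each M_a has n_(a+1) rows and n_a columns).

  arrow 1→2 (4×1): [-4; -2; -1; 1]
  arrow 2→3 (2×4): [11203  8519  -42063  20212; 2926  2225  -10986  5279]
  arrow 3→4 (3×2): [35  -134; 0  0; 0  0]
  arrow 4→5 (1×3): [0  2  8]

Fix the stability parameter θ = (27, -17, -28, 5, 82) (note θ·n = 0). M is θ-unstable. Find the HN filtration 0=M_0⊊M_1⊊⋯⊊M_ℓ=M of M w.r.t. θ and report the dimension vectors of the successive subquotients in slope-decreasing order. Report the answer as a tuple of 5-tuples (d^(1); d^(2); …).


Via rank(M_{q-1}∘⋯∘M_p): M ≅ I[1,4], I[2,2]^2, I[2,3], I[4,4], I[4,5].
μ_θ-semistable layers: μ^(1)=82; μ^(2)=5; μ^(3)=-6; μ^(4)=-17; μ^(5)=-45/2

((0, 0, 0, 0, 1); (0, 0, 0, 3, 0); (1, 1, 1, 0, 0); (0, 2, 0, 0, 0); (0, 1, 1, 0, 0))


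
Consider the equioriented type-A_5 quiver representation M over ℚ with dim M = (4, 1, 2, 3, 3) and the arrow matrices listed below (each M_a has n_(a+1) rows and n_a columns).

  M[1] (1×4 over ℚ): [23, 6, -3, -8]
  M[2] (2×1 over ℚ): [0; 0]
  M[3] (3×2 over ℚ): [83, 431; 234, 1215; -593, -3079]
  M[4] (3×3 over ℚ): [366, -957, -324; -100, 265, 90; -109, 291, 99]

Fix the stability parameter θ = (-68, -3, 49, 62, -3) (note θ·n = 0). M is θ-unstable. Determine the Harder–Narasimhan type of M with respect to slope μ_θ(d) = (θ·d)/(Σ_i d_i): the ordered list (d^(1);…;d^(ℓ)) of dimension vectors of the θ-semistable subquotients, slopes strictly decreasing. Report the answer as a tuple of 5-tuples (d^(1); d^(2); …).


Interval decomposition of M: I[1,1]^3, I[1,2], I[3,4], I[3,5], I[4,5], I[5,5].
HN type (ℓ=6): μ^(1)=62; μ^(2)=49; μ^(3)=36; μ^(4)=59/2; μ^(5)=-3; μ^(6)=-68

((0, 0, 0, 1, 0); (0, 0, 1, 0, 0); (0, 0, 1, 1, 1); (0, 0, 0, 1, 1); (0, 1, 0, 0, 1); (4, 0, 0, 0, 0))


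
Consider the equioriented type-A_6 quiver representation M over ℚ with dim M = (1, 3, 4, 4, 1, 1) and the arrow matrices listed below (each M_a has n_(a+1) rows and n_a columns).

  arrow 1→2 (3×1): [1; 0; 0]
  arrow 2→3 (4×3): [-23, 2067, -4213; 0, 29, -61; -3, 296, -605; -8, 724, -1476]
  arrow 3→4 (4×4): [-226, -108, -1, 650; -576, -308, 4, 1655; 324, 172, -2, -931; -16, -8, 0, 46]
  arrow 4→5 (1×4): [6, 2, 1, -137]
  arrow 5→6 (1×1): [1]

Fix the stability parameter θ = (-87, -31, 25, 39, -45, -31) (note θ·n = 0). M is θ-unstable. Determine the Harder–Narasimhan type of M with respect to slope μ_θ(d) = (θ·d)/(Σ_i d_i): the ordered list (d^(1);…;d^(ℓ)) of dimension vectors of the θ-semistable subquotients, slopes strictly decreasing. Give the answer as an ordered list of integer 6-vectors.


Via rank(M_{q-1}∘⋯∘M_p): M ≅ I[1,4], I[2,3]^2, I[3,6], I[4,4]^2.
μ_θ-semistable layers: μ^(1)=39; μ^(2)=25; μ^(3)=-3; μ^(4)=-31; μ^(5)=-87

((0, 0, 0, 3, 0, 0); (0, 0, 3, 0, 0, 0); (0, 0, 1, 1, 1, 1); (0, 3, 0, 0, 0, 0); (1, 0, 0, 0, 0, 0))


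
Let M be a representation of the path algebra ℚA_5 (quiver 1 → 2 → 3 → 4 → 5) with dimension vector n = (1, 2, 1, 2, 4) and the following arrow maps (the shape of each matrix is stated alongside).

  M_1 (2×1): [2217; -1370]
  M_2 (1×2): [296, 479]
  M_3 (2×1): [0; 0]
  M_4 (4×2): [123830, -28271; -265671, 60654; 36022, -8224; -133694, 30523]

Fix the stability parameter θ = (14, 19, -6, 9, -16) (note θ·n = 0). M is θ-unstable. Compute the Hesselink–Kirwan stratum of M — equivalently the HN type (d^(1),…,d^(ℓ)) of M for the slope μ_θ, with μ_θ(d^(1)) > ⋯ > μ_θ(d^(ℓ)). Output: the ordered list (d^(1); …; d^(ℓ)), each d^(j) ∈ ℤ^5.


Barcode: M ≅ I[1,3], I[2,2], I[4,5]^2, I[5,5]^2. HN layers by μ_θ (4 steps, strictly decreasing):
  μ^(1)=19; μ^(2)=9; μ^(3)=-7/2; μ^(4)=-16

((0, 1, 0, 0, 0); (1, 1, 1, 0, 0); (0, 0, 0, 2, 2); (0, 0, 0, 0, 2))


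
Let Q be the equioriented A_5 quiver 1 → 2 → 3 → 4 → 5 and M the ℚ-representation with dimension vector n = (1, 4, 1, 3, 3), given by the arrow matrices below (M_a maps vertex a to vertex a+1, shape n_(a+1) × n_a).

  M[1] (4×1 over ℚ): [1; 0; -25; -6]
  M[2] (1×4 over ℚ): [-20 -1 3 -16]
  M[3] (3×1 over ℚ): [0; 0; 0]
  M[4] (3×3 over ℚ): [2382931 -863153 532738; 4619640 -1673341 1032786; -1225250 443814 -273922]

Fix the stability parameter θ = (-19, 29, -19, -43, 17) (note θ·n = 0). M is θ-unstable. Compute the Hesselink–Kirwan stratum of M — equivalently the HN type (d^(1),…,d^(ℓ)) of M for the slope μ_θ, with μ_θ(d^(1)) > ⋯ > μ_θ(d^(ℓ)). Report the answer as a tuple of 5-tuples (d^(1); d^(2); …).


Interval decomposition of M: I[1,3], I[2,2]^3, I[4,5]^3.
HN type (ℓ=5): μ^(1)=29; μ^(2)=17; μ^(3)=5; μ^(4)=-19; μ^(5)=-43

((0, 3, 0, 0, 0); (0, 0, 0, 0, 3); (0, 1, 1, 0, 0); (1, 0, 0, 0, 0); (0, 0, 0, 3, 0))


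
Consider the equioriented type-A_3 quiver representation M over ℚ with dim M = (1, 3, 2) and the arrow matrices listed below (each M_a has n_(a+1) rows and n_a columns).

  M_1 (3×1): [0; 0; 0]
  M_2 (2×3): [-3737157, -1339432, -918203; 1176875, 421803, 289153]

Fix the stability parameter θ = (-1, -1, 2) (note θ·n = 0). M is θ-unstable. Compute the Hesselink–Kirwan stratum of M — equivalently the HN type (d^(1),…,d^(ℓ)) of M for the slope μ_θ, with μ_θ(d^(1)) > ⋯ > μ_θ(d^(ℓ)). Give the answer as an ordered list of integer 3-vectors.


Interval decomposition of M: I[1,1], I[2,2], I[2,3]^2.
HN type (ℓ=2): μ^(1)=2; μ^(2)=-1

((0, 0, 2); (1, 3, 0))


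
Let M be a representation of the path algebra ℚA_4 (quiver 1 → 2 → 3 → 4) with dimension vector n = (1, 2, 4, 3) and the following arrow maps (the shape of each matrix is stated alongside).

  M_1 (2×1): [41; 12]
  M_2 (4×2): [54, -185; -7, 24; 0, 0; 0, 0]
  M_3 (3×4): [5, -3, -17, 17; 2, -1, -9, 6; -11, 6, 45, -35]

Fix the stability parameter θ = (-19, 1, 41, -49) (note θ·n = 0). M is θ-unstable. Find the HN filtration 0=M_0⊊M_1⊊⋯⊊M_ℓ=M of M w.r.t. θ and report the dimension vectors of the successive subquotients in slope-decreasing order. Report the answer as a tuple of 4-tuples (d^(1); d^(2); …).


Via rank(M_{q-1}∘⋯∘M_p): M ≅ I[1,4], I[2,4], I[3,3], I[3,4].
μ_θ-semistable layers: μ^(1)=41; μ^(2)=-7/3; μ^(3)=-4; μ^(4)=-19

((0, 0, 1, 0); (0, 2, 2, 2); (0, 0, 1, 1); (1, 0, 0, 0))


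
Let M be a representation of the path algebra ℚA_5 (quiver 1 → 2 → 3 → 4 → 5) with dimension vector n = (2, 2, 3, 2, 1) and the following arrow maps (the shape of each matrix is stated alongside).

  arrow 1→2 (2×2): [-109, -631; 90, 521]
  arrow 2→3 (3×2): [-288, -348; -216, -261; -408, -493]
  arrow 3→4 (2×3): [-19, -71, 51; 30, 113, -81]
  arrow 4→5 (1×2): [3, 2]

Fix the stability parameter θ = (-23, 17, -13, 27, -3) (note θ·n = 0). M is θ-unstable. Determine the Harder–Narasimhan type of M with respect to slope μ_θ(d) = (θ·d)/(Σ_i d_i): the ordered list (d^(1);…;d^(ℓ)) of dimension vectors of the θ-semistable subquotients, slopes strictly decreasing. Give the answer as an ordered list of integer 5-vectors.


Interval decomposition of M: I[1,2], I[1,3], I[3,4], I[3,5].
HN type (ℓ=6): μ^(1)=27; μ^(2)=17; μ^(3)=12; μ^(4)=2; μ^(5)=-13; μ^(6)=-23

((0, 0, 0, 1, 0); (0, 1, 0, 0, 0); (0, 0, 0, 1, 1); (0, 1, 1, 0, 0); (0, 0, 2, 0, 0); (2, 0, 0, 0, 0))


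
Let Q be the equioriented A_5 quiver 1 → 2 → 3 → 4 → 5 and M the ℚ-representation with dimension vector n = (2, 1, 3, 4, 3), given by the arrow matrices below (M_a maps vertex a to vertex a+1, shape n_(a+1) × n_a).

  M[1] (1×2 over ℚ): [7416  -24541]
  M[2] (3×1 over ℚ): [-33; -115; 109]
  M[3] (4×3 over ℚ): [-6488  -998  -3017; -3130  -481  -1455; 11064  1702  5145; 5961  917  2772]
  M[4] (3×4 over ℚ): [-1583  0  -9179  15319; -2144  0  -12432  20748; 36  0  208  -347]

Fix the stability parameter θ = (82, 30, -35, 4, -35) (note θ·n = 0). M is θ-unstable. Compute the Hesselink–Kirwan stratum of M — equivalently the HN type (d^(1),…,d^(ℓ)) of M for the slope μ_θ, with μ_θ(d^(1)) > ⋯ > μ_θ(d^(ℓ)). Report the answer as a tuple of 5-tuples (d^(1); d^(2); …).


Barcode: M ≅ I[1,1], I[1,4], I[3,4], I[3,5], I[4,5], I[5,5]. HN layers by μ_θ (5 steps, strictly decreasing):
  μ^(1)=82; μ^(2)=81/4; μ^(3)=4; μ^(4)=-31/2; μ^(5)=-35

((1, 0, 0, 0, 0); (1, 1, 1, 1, 0); (0, 0, 0, 1, 0); (0, 0, 0, 2, 2); (0, 0, 2, 0, 1))


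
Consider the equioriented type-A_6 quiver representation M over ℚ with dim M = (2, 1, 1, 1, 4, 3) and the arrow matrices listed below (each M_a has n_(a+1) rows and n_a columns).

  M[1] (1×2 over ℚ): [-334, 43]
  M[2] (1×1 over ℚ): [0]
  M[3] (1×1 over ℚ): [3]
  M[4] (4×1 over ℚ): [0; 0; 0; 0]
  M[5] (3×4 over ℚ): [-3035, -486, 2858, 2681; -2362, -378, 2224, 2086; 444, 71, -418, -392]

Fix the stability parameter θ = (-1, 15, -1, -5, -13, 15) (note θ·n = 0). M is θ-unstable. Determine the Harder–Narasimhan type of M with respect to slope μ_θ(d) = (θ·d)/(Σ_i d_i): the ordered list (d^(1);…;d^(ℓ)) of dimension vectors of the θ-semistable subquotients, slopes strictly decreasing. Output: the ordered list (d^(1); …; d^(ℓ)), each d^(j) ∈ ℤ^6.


Via rank(M_{q-1}∘⋯∘M_p): M ≅ I[1,1], I[1,2], I[3,4], I[5,5]^2, I[5,6]^2, I[6,6].
μ_θ-semistable layers: μ^(1)=15; μ^(2)=-1; μ^(3)=-3; μ^(4)=-13

((0, 1, 0, 0, 0, 3); (2, 0, 0, 0, 0, 0); (0, 0, 1, 1, 0, 0); (0, 0, 0, 0, 4, 0))


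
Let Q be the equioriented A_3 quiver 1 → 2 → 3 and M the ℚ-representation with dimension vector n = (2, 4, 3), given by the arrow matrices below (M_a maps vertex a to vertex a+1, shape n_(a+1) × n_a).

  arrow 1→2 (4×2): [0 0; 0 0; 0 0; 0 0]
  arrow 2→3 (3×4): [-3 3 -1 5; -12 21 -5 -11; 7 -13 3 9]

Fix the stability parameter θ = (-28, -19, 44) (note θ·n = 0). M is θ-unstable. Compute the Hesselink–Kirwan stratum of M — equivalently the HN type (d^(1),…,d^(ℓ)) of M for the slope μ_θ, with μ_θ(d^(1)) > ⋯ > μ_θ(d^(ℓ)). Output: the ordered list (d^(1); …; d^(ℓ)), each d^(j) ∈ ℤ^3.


Interval decomposition of M: I[1,1]^2, I[2,2]^2, I[2,3]^2, I[3,3].
HN type (ℓ=3): μ^(1)=44; μ^(2)=-19; μ^(3)=-28

((0, 0, 3); (0, 4, 0); (2, 0, 0))


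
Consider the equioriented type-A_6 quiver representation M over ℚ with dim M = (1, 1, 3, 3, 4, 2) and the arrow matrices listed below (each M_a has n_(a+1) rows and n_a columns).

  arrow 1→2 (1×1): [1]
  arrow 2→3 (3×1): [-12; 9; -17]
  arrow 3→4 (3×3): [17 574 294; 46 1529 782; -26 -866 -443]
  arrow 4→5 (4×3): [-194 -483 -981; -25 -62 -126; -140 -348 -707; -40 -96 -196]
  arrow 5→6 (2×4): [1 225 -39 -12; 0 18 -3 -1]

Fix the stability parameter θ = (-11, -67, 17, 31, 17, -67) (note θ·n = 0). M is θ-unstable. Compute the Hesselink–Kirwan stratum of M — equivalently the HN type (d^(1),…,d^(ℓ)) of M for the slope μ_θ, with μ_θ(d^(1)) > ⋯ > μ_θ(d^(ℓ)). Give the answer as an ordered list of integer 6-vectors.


Via rank(M_{q-1}∘⋯∘M_p): M ≅ I[1,6], I[3,5], I[3,6], I[5,5].
μ_θ-semistable layers: μ^(1)=24; μ^(2)=17; μ^(3)=-1/2; μ^(4)=-39

((0, 0, 0, 1, 1, 0); (0, 0, 1, 0, 1, 0); (0, 0, 2, 2, 2, 2); (1, 1, 0, 0, 0, 0))


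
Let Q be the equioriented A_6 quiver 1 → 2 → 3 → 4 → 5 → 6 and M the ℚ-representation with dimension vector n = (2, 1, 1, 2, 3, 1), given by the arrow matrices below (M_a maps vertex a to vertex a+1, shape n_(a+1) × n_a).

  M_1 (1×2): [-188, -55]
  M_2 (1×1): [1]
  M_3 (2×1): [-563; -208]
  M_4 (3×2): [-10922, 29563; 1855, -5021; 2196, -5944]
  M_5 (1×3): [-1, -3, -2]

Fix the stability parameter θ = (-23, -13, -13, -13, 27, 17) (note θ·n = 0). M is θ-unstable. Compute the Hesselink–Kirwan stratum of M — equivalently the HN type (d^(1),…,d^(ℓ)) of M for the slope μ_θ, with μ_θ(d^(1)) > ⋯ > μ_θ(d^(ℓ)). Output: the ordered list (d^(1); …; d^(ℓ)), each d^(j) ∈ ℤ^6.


Interval decomposition of M: I[1,1], I[1,6], I[4,5], I[5,5].
HN type (ℓ=4): μ^(1)=27; μ^(2)=22; μ^(3)=-13; μ^(4)=-23

((0, 0, 0, 0, 2, 0); (0, 0, 0, 0, 1, 1); (0, 1, 1, 2, 0, 0); (2, 0, 0, 0, 0, 0))


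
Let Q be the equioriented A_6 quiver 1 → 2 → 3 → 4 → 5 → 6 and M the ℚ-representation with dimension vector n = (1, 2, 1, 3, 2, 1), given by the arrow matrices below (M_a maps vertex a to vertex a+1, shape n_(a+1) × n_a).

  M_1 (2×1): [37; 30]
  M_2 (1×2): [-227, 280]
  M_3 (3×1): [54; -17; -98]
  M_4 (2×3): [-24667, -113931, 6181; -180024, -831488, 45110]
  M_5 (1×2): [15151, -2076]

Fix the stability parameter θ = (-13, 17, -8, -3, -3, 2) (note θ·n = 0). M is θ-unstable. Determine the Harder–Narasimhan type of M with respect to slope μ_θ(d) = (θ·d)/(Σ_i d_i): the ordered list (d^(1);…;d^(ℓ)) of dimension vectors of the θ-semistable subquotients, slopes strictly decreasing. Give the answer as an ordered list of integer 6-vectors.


Barcode: M ≅ I[1,6], I[2,2], I[4,4], I[4,5]. HN layers by μ_θ (5 steps, strictly decreasing):
  μ^(1)=17; μ^(2)=2; μ^(3)=3/4; μ^(4)=-3; μ^(5)=-13

((0, 1, 0, 0, 0, 0); (0, 0, 0, 0, 0, 1); (0, 1, 1, 1, 1, 0); (0, 0, 0, 2, 1, 0); (1, 0, 0, 0, 0, 0))


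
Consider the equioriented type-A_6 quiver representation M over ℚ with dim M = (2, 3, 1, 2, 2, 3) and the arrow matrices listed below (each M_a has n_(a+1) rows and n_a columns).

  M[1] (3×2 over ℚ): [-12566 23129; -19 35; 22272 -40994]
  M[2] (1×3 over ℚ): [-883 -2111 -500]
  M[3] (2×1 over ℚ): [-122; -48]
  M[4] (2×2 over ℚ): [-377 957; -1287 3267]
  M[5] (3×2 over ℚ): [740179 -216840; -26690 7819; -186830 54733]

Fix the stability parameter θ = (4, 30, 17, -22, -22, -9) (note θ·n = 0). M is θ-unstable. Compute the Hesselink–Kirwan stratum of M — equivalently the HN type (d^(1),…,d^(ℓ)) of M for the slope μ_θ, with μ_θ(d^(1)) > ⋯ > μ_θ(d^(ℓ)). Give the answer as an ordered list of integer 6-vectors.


Via rank(M_{q-1}∘⋯∘M_p): M ≅ I[1,2], I[1,6], I[2,2], I[4,4], I[5,6], I[6,6].
μ_θ-semistable layers: μ^(1)=30; μ^(2)=4; μ^(3)=-1/3; μ^(4)=-9; μ^(5)=-22

((0, 2, 0, 0, 0, 0); (1, 0, 0, 0, 0, 0); (1, 1, 1, 1, 1, 1); (0, 0, 0, 0, 0, 2); (0, 0, 0, 1, 1, 0))


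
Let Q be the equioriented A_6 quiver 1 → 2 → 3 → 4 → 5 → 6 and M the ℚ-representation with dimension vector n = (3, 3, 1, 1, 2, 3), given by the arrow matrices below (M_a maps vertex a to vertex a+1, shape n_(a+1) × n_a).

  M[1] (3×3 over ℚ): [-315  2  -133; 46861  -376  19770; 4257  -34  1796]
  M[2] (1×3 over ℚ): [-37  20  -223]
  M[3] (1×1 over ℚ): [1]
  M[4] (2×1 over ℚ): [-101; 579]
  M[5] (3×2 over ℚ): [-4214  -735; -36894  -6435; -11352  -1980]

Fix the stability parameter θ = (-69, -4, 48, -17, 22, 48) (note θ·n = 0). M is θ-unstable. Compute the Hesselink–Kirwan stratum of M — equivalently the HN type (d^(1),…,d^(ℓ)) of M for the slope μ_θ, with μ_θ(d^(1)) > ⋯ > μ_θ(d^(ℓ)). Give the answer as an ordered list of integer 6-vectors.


Barcode: M ≅ I[1,2]^2, I[1,6], I[5,5], I[6,6]^2. HN layers by μ_θ (5 steps, strictly decreasing):
  μ^(1)=48; μ^(2)=22; μ^(3)=31/2; μ^(4)=-4; μ^(5)=-69

((0, 0, 0, 0, 0, 3); (0, 0, 0, 0, 2, 0); (0, 0, 1, 1, 0, 0); (0, 3, 0, 0, 0, 0); (3, 0, 0, 0, 0, 0))


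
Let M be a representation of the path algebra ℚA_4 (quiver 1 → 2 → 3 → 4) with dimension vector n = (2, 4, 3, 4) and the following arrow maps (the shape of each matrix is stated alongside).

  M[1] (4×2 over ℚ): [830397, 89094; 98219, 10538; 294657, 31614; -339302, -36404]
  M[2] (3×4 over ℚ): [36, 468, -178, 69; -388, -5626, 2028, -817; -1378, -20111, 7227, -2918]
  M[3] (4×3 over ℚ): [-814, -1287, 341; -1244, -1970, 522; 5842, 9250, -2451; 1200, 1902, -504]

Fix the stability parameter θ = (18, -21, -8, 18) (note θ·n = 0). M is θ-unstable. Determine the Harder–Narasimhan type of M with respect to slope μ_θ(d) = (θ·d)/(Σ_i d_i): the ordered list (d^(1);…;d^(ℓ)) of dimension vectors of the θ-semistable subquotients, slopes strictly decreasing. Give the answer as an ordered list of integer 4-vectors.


Barcode: M ≅ I[1,1], I[1,2], I[2,3], I[2,4]^2, I[4,4]^2. HN layers by μ_θ (4 steps, strictly decreasing):
  μ^(1)=18; μ^(2)=-3/2; μ^(3)=-8; μ^(4)=-21

((1, 0, 0, 4); (1, 1, 0, 0); (0, 0, 3, 0); (0, 3, 0, 0))


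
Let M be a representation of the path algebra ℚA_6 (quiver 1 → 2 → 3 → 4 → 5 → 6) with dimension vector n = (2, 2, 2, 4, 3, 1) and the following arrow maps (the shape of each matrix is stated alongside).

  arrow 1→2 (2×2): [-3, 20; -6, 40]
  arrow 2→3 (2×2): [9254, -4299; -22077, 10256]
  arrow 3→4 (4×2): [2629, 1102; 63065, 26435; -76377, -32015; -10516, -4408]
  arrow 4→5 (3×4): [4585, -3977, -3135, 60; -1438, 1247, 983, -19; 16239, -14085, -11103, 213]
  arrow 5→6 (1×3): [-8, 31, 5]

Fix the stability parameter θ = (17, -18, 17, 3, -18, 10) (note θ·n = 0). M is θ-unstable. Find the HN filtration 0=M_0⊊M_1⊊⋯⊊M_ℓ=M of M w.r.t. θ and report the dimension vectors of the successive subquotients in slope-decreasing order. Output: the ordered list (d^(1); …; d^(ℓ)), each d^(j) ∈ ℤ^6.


Via rank(M_{q-1}∘⋯∘M_p): M ≅ I[1,1], I[1,6], I[2,4], I[4,5]^2.
μ_θ-semistable layers: μ^(1)=17; μ^(2)=10; μ^(3)=2/3; μ^(4)=-1/2; μ^(5)=-15/2; μ^(6)=-18

((1, 0, 0, 0, 0, 0); (0, 0, 1, 1, 0, 1); (0, 0, 1, 1, 1, 0); (1, 1, 0, 0, 0, 0); (0, 0, 0, 2, 2, 0); (0, 1, 0, 0, 0, 0))


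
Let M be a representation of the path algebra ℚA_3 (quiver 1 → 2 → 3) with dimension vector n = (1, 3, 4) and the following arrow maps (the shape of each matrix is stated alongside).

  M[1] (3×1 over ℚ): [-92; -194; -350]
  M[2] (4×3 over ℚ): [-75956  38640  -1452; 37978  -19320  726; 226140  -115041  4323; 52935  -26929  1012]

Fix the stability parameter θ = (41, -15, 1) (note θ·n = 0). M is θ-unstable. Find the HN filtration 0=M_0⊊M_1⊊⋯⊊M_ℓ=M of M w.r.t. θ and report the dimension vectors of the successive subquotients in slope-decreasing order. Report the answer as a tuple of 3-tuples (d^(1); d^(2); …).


Interval decomposition of M: I[1,3], I[2,2], I[2,3], I[3,3]^2.
HN type (ℓ=3): μ^(1)=9; μ^(2)=1; μ^(3)=-15

((1, 1, 1); (0, 0, 3); (0, 2, 0))


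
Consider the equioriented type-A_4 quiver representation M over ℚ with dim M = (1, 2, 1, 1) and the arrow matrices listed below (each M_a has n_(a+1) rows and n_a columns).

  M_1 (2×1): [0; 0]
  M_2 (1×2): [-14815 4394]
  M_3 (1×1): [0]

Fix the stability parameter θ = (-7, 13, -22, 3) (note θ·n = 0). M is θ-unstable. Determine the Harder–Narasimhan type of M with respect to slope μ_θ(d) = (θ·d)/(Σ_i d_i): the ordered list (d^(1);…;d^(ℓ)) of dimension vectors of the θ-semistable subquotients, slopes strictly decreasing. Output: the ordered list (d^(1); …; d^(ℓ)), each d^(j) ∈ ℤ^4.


Barcode: M ≅ I[1,1], I[2,2], I[2,3], I[4,4]. HN layers by μ_θ (4 steps, strictly decreasing):
  μ^(1)=13; μ^(2)=3; μ^(3)=-9/2; μ^(4)=-7

((0, 1, 0, 0); (0, 0, 0, 1); (0, 1, 1, 0); (1, 0, 0, 0))


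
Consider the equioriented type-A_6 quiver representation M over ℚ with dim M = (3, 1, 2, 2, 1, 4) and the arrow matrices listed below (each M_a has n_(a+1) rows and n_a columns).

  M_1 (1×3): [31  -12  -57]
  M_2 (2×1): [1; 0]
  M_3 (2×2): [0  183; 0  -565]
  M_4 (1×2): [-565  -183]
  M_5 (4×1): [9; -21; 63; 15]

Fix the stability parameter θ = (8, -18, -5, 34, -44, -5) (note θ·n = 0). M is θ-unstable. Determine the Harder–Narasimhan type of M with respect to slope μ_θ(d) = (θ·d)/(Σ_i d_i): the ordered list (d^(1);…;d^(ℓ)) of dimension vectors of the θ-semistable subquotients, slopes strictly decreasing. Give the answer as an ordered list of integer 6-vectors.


Via rank(M_{q-1}∘⋯∘M_p): M ≅ I[1,1]^2, I[1,3], I[3,4], I[4,6], I[6,6]^3.
μ_θ-semistable layers: μ^(1)=34; μ^(2)=8; μ^(3)=-5

((0, 0, 0, 1, 0, 0); (2, 0, 0, 0, 0, 0); (1, 1, 2, 1, 1, 4))


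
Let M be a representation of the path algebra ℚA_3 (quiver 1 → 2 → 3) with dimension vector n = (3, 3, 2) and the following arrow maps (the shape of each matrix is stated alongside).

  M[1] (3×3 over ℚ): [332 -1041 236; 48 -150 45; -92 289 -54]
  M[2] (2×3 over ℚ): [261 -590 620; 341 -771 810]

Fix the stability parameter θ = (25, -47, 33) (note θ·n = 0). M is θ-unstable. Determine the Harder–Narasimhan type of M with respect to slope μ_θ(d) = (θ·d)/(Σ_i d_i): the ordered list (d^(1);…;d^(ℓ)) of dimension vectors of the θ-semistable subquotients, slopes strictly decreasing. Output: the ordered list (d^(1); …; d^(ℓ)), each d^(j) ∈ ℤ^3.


Barcode: M ≅ I[1,1], I[1,3]^2, I[2,2]. HN layers by μ_θ (4 steps, strictly decreasing):
  μ^(1)=33; μ^(2)=25; μ^(3)=-11; μ^(4)=-47

((0, 0, 2); (1, 0, 0); (2, 2, 0); (0, 1, 0))


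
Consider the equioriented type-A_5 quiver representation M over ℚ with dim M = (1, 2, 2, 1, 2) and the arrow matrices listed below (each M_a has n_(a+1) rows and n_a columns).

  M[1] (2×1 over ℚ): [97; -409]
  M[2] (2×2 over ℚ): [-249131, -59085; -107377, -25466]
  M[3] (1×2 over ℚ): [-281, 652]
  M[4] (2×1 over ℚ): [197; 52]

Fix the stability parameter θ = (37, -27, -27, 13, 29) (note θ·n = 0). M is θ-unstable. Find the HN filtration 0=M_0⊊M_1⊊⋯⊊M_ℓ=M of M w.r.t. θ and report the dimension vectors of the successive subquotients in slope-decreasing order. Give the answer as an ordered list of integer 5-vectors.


Interval decomposition of M: I[1,5], I[2,3], I[5,5].
HN type (ℓ=4): μ^(1)=29; μ^(2)=13; μ^(3)=-17/3; μ^(4)=-27

((0, 0, 0, 0, 2); (0, 0, 0, 1, 0); (1, 1, 1, 0, 0); (0, 1, 1, 0, 0))


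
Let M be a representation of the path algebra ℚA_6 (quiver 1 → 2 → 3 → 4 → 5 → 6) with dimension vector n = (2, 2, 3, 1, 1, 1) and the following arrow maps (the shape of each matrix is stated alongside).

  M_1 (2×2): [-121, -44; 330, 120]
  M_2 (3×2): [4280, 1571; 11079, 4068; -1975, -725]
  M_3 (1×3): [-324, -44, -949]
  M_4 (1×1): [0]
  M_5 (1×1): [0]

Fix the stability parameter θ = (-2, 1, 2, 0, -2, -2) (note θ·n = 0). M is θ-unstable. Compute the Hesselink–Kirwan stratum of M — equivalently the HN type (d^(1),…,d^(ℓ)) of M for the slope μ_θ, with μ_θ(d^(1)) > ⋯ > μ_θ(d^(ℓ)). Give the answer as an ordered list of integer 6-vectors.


Interval decomposition of M: I[1,1], I[1,4], I[2,3], I[3,3], I[5,5], I[6,6].
HN type (ℓ=3): μ^(1)=2; μ^(2)=1; μ^(3)=-2

((0, 0, 2, 0, 0, 0); (0, 2, 1, 1, 0, 0); (2, 0, 0, 0, 1, 1))


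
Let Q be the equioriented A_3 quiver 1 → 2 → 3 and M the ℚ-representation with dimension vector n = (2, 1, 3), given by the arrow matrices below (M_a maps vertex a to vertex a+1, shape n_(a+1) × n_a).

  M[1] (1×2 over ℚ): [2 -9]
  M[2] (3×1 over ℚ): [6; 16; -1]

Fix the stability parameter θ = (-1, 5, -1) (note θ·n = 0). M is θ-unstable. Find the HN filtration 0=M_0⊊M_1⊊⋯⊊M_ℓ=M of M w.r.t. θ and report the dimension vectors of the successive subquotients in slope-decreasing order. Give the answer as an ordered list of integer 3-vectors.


Via rank(M_{q-1}∘⋯∘M_p): M ≅ I[1,1], I[1,3], I[3,3]^2.
μ_θ-semistable layers: μ^(1)=2; μ^(2)=-1

((0, 1, 1); (2, 0, 2))


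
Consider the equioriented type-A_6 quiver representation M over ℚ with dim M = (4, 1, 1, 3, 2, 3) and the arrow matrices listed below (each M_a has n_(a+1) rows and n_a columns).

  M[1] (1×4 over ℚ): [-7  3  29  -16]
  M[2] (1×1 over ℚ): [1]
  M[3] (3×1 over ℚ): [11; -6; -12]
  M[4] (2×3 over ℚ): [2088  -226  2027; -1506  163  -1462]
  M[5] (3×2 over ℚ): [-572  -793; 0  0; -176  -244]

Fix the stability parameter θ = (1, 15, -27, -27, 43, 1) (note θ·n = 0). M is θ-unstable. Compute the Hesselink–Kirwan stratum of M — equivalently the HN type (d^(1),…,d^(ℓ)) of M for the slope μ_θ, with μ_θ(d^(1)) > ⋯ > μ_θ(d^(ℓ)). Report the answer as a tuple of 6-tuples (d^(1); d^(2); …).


Interval decomposition of M: I[1,1]^3, I[1,4], I[4,5], I[4,6], I[6,6]^2.
HN type (ℓ=5): μ^(1)=43; μ^(2)=22; μ^(3)=1; μ^(4)=-19/2; μ^(5)=-27

((0, 0, 0, 0, 1, 0); (0, 0, 0, 0, 1, 1); (3, 0, 0, 0, 0, 2); (1, 1, 1, 1, 0, 0); (0, 0, 0, 2, 0, 0))


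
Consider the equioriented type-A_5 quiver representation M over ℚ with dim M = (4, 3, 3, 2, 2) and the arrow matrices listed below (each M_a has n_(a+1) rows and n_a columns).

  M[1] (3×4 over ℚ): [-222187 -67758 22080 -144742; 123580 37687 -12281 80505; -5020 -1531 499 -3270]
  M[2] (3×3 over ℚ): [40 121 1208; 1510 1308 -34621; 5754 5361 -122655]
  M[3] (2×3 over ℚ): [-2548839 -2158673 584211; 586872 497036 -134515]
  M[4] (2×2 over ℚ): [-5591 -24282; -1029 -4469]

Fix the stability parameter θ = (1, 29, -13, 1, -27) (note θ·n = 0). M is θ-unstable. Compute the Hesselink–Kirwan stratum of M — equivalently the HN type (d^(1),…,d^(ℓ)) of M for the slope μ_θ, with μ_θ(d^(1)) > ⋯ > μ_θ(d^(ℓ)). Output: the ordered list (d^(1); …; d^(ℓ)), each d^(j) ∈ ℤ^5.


Interval decomposition of M: I[1,1], I[1,2], I[1,3], I[1,5], I[3,5].
HN type (ℓ=5): μ^(1)=29; μ^(2)=8; μ^(3)=1; μ^(4)=-9/5; μ^(5)=-13

((0, 1, 0, 0, 0); (0, 1, 1, 0, 0); (3, 0, 0, 0, 0); (1, 1, 1, 1, 1); (0, 0, 1, 1, 1))


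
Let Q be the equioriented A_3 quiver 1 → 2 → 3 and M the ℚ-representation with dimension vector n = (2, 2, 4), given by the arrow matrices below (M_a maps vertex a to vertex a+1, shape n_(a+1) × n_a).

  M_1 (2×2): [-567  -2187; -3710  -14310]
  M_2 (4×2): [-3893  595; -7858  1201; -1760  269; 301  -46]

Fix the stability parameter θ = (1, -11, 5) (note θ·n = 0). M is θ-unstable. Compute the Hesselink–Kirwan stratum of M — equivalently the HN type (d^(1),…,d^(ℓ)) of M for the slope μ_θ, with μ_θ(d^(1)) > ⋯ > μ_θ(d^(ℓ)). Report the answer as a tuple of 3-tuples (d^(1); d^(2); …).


Via rank(M_{q-1}∘⋯∘M_p): M ≅ I[1,1], I[1,3], I[2,3], I[3,3]^2.
μ_θ-semistable layers: μ^(1)=5; μ^(2)=1; μ^(3)=-5; μ^(4)=-11

((0, 0, 4); (1, 0, 0); (1, 1, 0); (0, 1, 0))


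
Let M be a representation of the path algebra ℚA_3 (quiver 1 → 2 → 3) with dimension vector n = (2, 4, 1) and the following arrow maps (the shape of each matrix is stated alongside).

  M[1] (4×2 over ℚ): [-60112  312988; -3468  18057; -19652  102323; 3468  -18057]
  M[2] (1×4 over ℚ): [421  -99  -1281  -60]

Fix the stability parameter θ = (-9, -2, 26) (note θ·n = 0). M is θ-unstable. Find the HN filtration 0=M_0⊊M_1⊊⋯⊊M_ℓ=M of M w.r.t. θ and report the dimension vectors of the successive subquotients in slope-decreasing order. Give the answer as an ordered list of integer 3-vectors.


Barcode: M ≅ I[1,1], I[1,3], I[2,2]^3. HN layers by μ_θ (3 steps, strictly decreasing):
  μ^(1)=26; μ^(2)=-2; μ^(3)=-9

((0, 0, 1); (0, 4, 0); (2, 0, 0))


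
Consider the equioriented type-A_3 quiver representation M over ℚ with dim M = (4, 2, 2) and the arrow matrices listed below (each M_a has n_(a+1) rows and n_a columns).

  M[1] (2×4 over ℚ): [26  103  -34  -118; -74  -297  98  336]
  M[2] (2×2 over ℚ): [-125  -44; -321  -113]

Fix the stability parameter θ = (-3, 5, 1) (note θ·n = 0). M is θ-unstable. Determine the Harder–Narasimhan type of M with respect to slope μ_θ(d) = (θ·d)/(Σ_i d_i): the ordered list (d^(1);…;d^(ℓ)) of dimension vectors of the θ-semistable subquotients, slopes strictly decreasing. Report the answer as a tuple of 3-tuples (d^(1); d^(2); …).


Interval decomposition of M: I[1,1]^2, I[1,3]^2.
HN type (ℓ=2): μ^(1)=3; μ^(2)=-3

((0, 2, 2); (4, 0, 0))


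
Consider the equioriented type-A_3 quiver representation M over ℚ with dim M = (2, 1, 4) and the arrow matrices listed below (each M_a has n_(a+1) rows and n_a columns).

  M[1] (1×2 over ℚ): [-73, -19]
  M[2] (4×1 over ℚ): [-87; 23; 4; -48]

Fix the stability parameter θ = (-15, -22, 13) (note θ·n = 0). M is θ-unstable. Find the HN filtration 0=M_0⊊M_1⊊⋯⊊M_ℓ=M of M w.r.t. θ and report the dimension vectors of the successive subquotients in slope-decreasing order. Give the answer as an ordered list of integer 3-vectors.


Via rank(M_{q-1}∘⋯∘M_p): M ≅ I[1,1], I[1,3], I[3,3]^3.
μ_θ-semistable layers: μ^(1)=13; μ^(2)=-15; μ^(3)=-37/2

((0, 0, 4); (1, 0, 0); (1, 1, 0))


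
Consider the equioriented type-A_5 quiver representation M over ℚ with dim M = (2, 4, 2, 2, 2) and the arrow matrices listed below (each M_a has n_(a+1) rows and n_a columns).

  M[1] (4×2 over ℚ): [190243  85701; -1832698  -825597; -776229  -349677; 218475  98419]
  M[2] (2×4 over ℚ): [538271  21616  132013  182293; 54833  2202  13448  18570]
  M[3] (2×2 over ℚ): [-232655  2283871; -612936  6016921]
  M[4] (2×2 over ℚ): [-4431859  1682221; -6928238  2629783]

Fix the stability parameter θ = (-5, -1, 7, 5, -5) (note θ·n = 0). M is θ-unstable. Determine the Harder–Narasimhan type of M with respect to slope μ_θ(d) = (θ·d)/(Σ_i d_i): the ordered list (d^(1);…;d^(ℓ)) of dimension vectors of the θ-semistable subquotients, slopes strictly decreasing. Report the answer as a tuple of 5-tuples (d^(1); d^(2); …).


Barcode: M ≅ I[1,5]^2, I[2,2]^2. HN layers by μ_θ (3 steps, strictly decreasing):
  μ^(1)=7/3; μ^(2)=-1; μ^(3)=-5

((0, 0, 2, 2, 2); (0, 4, 0, 0, 0); (2, 0, 0, 0, 0))


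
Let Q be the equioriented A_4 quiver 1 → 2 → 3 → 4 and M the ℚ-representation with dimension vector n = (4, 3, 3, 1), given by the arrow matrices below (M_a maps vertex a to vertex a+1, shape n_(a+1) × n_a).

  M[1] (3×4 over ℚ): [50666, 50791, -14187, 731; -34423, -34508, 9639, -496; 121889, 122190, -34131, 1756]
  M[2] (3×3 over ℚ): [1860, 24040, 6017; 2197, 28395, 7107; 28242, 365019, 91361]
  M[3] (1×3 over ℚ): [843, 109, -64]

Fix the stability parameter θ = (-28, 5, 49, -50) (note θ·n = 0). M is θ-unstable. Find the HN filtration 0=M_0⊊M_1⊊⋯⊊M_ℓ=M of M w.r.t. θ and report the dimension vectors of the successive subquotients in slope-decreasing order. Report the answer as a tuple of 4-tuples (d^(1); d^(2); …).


Interval decomposition of M: I[1,1], I[1,3]^2, I[1,4].
HN type (ℓ=4): μ^(1)=49; μ^(2)=5; μ^(3)=4/3; μ^(4)=-28

((0, 0, 2, 0); (0, 2, 0, 0); (0, 1, 1, 1); (4, 0, 0, 0))


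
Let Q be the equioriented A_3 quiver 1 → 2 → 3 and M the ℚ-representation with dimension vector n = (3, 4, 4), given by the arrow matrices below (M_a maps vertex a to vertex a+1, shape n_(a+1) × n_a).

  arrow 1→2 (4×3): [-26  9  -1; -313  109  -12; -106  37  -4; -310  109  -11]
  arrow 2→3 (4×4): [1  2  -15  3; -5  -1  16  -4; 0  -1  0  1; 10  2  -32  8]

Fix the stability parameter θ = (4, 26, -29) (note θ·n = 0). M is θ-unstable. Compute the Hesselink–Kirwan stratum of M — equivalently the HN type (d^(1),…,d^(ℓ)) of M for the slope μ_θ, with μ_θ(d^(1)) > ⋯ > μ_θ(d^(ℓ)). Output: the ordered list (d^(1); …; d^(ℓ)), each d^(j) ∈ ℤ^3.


Barcode: M ≅ I[1,2], I[1,3]^2, I[2,3], I[3,3]. HN layers by μ_θ (5 steps, strictly decreasing):
  μ^(1)=26; μ^(2)=4; μ^(3)=1/3; μ^(4)=-3/2; μ^(5)=-29

((0, 1, 0); (1, 0, 0); (2, 2, 2); (0, 1, 1); (0, 0, 1))


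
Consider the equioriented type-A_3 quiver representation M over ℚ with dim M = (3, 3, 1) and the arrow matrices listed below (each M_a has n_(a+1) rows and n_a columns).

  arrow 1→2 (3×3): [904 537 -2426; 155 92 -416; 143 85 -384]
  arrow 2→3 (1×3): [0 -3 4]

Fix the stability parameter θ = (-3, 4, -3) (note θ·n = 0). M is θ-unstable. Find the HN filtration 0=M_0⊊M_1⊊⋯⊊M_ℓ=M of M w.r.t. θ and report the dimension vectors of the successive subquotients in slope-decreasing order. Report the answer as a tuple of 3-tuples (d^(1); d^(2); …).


Barcode: M ≅ I[1,2]^2, I[1,3]. HN layers by μ_θ (3 steps, strictly decreasing):
  μ^(1)=4; μ^(2)=1/2; μ^(3)=-3

((0, 2, 0); (0, 1, 1); (3, 0, 0))


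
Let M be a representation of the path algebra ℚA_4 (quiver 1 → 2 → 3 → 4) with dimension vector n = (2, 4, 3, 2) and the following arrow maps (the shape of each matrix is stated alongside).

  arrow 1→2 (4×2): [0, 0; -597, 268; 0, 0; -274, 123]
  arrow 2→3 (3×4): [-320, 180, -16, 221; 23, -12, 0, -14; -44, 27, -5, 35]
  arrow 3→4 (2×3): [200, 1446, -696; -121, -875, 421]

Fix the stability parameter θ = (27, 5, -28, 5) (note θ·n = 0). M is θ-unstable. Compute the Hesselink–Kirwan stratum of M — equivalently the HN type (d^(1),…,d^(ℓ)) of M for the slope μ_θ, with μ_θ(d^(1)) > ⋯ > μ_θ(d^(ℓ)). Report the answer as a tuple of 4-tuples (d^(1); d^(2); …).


Interval decomposition of M: I[1,4]^2, I[2,2], I[2,3].
HN type (ℓ=3): μ^(1)=5; μ^(2)=4/3; μ^(3)=-23/2

((0, 1, 0, 2); (2, 2, 2, 0); (0, 1, 1, 0))


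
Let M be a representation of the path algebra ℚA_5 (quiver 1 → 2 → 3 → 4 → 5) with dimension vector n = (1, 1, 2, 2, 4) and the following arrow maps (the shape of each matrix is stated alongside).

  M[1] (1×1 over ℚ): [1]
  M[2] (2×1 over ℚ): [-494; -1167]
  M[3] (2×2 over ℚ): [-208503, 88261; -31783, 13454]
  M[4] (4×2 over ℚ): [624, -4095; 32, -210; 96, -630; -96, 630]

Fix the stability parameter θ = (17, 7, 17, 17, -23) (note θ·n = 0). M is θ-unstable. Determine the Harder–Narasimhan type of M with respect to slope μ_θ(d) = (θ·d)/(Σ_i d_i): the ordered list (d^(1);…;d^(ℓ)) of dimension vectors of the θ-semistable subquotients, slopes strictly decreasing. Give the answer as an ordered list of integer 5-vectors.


Barcode: M ≅ I[1,4], I[3,5], I[5,5]^3. HN layers by μ_θ (4 steps, strictly decreasing):
  μ^(1)=17; μ^(2)=12; μ^(3)=11/3; μ^(4)=-23

((0, 0, 1, 1, 0); (1, 1, 0, 0, 0); (0, 0, 1, 1, 1); (0, 0, 0, 0, 3))


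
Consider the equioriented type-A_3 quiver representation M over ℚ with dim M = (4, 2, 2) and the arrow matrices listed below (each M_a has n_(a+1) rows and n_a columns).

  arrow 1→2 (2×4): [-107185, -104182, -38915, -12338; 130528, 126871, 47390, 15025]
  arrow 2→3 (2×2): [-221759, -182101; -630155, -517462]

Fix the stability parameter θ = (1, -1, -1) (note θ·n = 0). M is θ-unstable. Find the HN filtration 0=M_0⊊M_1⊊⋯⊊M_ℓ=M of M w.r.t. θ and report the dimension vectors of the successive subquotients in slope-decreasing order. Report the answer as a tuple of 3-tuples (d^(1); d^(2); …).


Interval decomposition of M: I[1,1]^2, I[1,3]^2.
HN type (ℓ=2): μ^(1)=1; μ^(2)=-1/3

((2, 0, 0); (2, 2, 2))


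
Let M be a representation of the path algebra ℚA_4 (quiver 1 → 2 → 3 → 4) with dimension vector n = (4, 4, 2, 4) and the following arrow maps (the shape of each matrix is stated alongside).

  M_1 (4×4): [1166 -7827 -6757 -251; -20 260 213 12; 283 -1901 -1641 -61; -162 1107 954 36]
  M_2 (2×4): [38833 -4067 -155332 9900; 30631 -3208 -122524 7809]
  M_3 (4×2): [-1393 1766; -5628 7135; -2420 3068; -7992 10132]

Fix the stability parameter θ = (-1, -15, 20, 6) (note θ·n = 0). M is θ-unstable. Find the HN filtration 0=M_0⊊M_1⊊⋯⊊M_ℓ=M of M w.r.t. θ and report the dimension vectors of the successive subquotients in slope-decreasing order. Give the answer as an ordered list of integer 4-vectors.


Interval decomposition of M: I[1,2]^2, I[1,4]^2, I[4,4]^2.
HN type (ℓ=3): μ^(1)=13; μ^(2)=6; μ^(3)=-8

((0, 0, 2, 2); (0, 0, 0, 2); (4, 4, 0, 0))


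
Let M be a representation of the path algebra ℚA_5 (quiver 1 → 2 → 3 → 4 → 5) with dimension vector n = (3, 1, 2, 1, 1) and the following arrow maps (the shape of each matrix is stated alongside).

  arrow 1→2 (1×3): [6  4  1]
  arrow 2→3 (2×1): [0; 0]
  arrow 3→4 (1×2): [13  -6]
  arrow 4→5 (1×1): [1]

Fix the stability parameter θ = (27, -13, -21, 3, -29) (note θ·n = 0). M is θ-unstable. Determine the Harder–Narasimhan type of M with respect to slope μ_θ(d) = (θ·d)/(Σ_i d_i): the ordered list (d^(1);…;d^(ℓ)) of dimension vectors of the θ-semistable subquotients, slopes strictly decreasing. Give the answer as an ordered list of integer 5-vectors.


Via rank(M_{q-1}∘⋯∘M_p): M ≅ I[1,1]^2, I[1,2], I[3,3], I[3,5].
μ_θ-semistable layers: μ^(1)=27; μ^(2)=7; μ^(3)=-13; μ^(4)=-21

((2, 0, 0, 0, 0); (1, 1, 0, 0, 0); (0, 0, 0, 1, 1); (0, 0, 2, 0, 0))
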